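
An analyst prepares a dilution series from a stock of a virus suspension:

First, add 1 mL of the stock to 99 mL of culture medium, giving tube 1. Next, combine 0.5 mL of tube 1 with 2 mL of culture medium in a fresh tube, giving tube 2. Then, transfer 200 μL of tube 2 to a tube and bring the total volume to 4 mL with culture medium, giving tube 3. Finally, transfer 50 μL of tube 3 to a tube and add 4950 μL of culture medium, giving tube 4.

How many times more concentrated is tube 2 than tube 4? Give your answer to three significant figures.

Step 1: 1 mL + 99 mL = 100 mL total → factor 100/1 = 100
Step 2: 0.5 mL + 2 mL = 2.5 mL total → factor 2.5/0.5 = 5
Step 3: 200 μL brought to 4 mL → factor 4000/200 = 20
Step 4: 50 μL + 4950 μL = 5000 μL total → factor 5000/50 = 100
Dilution factor to tube 2 = 500; to tube 4 = 1 × 10^6
[tube 2]/[tube 4] = (factor to tube 4)/(factor to tube 2) = 1 × 10^6/500 = 2.00 × 10^3

2.00 × 10^3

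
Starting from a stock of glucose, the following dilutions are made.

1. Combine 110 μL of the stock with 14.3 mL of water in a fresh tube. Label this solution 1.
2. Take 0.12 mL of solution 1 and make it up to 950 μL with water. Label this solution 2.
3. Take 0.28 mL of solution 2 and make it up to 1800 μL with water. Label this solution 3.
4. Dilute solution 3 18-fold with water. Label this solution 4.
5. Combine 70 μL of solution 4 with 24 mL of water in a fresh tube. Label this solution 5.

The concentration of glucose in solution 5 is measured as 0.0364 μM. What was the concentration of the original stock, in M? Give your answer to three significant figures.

1.50 M

Step 1: 110 μL + 14.3 mL = 14410 μL total → factor 14410/110 = 131
Step 2: 0.12 mL brought to 950 μL → factor 0.95/0.12 = 7.9167
Step 3: 0.28 mL brought to 1800 μL → factor 1.8/0.28 = 6.4286
Step 4: 18-fold → factor 18
Step 5: 70 μL + 24 mL = 24070 μL total → factor 24070/70 = 343.86
Overall dilution factor = 131 × 7.9167 × 6.4286 × 18 × 343.86 = 4.1265 × 10^7
Stock = 0.0364 μM × 4.1265 × 10^7 = 1.502 × 10^6 μM = 1.50 M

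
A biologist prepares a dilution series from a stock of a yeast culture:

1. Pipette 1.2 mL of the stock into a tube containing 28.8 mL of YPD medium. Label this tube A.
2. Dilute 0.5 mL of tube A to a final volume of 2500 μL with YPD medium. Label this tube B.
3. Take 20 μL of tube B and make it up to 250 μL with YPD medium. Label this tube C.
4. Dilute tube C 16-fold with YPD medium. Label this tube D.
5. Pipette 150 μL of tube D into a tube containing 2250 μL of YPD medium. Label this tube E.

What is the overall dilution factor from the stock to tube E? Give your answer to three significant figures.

4.00 × 10^5

Step 1: 1.2 mL + 28.8 mL = 30 mL total → factor 30/1.2 = 25
Step 2: 0.5 mL brought to 2500 μL → factor 2.5/0.5 = 5
Step 3: 20 μL brought to 250 μL → factor 250/20 = 12.5
Step 4: 16-fold → factor 16
Step 5: 150 μL + 2250 μL = 2400 μL total → factor 2400/150 = 16
Overall dilution factor = 25 × 5 × 12.5 × 16 × 16 = 4 × 10^5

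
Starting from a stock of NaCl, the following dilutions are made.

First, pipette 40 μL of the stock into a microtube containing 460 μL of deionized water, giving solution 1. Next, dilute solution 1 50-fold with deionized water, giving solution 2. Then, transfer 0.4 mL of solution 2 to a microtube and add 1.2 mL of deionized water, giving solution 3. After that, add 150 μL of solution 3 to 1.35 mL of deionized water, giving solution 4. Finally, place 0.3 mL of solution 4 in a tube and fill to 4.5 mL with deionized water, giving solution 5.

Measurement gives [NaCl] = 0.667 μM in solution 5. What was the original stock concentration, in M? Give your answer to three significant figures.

Step 1: 40 μL + 460 μL = 500 μL total → factor 500/40 = 12.5
Step 2: 50-fold → factor 50
Step 3: 0.4 mL + 1.2 mL = 1.6 mL total → factor 1.6/0.4 = 4
Step 4: 150 μL + 1.35 mL = 1500 μL total → factor 1500/150 = 10
Step 5: 0.3 mL brought to 4.5 mL → factor 4.5/0.3 = 15
Overall dilution factor = 12.5 × 50 × 4 × 10 × 15 = 3.75 × 10^5
Stock = 0.667 μM × 3.75 × 10^5 = 2.501 × 10^5 μM = 0.250 M

0.250 M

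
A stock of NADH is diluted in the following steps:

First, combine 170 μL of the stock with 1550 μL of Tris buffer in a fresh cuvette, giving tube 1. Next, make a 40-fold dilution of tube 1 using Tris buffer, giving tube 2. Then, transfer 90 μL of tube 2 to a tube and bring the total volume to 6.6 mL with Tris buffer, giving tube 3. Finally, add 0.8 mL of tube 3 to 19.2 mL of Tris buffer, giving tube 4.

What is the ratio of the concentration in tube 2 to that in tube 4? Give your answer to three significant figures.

Step 1: 170 μL + 1550 μL = 1720 μL total → factor 1720/170 = 10.118
Step 2: 40-fold → factor 40
Step 3: 90 μL brought to 6.6 mL → factor 6600/90 = 73.333
Step 4: 0.8 mL + 19.2 mL = 20 mL total → factor 20/0.8 = 25
Dilution factor to tube 2 = 404.71; to tube 4 = 7.4196 × 10^5
[tube 2]/[tube 4] = (factor to tube 4)/(factor to tube 2) = 7.4196 × 10^5/404.71 = 1.83 × 10^3

1.83 × 10^3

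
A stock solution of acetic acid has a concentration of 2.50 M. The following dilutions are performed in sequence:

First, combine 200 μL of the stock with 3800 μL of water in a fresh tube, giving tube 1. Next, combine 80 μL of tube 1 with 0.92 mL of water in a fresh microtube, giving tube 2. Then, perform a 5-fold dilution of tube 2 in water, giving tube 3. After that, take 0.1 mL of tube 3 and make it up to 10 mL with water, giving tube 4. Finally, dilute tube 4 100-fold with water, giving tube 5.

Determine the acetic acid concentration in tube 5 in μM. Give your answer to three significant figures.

Step 1: 200 μL + 3800 μL = 4000 μL total → factor 4000/200 = 20
Step 2: 80 μL + 0.92 mL = 1000 μL total → factor 1000/80 = 12.5
Step 3: 5-fold → factor 5
Step 4: 0.1 mL brought to 10 mL → factor 10/0.1 = 100
Step 5: 100-fold → factor 100
Overall dilution factor = 20 × 12.5 × 5 × 100 × 100 = 1.25 × 10^7
Final = 2.50 M / 1.25 × 10^7 = 2.000 × 10^-7 M = 0.200 μM

0.200 μM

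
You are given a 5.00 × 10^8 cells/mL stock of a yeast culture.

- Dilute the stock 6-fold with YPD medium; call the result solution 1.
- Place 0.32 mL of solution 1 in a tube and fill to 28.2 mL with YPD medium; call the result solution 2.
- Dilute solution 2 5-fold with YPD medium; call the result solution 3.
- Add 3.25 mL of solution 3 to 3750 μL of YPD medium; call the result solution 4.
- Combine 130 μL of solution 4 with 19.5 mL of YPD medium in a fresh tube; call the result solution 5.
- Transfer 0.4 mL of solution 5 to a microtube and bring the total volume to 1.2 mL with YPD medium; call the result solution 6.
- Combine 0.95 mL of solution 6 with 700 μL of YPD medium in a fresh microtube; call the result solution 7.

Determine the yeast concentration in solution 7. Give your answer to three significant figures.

112 cells/mL

Step 1: 6-fold → factor 6
Step 2: 0.32 mL brought to 28.2 mL → factor 28.2/0.32 = 88.125
Step 3: 5-fold → factor 5
Step 4: 3.25 mL + 3750 μL = 7 mL total → factor 7/3.25 = 2.1538
Step 5: 130 μL + 19.5 mL = 19630 μL total → factor 19630/130 = 151
Step 6: 0.4 mL brought to 1.2 mL → factor 1.2/0.4 = 3
Step 7: 0.95 mL + 700 μL = 1.65 mL total → factor 1.65/0.95 = 1.7368
Overall dilution factor = 6 × 88.125 × 5 × 2.1538 × 151 × 3 × 1.7368 = 4.4802 × 10^6
Final = 5.00 × 10^8 cells/mL / 4.4802 × 10^6 = 112 cells/mL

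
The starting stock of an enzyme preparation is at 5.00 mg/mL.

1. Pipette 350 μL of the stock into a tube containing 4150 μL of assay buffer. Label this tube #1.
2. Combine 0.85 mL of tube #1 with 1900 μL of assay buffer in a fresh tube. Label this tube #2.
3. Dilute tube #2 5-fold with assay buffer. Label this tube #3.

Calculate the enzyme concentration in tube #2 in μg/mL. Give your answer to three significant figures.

Step 1: 350 μL + 4150 μL = 4500 μL total → factor 4500/350 = 12.857
Step 2: 0.85 mL + 1900 μL = 2.75 mL total → factor 2.75/0.85 = 3.2353
Dilution factor through tube #2 = 12.857 × 3.2353 = 41.597
[tube #2] = 5.00 mg/mL / 41.597 = 0.1202 mg/mL = 120 μg/mL

120 μg/mL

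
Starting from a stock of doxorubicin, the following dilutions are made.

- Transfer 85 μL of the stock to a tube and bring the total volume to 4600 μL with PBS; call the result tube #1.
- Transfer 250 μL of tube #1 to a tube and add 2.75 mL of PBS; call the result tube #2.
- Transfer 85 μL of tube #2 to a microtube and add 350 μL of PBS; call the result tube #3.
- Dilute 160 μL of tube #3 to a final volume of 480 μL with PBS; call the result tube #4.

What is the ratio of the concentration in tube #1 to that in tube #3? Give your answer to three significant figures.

61.4

Step 1: 85 μL brought to 4600 μL → factor 4600/85 = 54.118
Step 2: 250 μL + 2.75 mL = 3000 μL total → factor 3000/250 = 12
Step 3: 85 μL + 350 μL = 435 μL total → factor 435/85 = 5.1176
Dilution factor to tube #1 = 54.118; to tube #3 = 3323.5
[tube #1]/[tube #3] = (factor to tube #3)/(factor to tube #1) = 3323.5/54.118 = 61.4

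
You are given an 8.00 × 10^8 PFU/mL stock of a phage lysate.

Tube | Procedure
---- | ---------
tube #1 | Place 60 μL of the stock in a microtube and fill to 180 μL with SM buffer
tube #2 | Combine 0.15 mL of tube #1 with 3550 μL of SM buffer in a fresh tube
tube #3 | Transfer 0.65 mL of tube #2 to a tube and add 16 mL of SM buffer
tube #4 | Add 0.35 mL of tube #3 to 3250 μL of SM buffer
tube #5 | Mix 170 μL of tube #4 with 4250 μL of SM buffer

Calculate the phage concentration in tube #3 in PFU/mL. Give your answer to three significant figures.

Step 1: 60 μL brought to 180 μL → factor 180/60 = 3
Step 2: 0.15 mL + 3550 μL = 3.7 mL total → factor 3.7/0.15 = 24.667
Step 3: 0.65 mL + 16 mL = 16.65 mL total → factor 16.65/0.65 = 25.615
Dilution factor through tube #3 = 3 × 24.667 × 25.615 = 1895.5
[tube #3] = 8.00 × 10^8 PFU/mL / 1895.5 = 4.22 × 10^5 PFU/mL

4.22 × 10^5 PFU/mL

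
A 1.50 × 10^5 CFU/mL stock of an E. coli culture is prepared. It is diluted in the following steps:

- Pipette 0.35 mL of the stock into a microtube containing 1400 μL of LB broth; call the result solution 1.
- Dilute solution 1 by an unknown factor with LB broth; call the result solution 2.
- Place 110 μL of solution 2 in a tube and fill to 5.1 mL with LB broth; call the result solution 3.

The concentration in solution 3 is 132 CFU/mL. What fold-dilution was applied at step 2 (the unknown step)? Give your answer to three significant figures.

Step 1: 0.35 mL + 1400 μL = 1.75 mL total → factor 1.75/0.35 = 5
Step 2: unknown factor x
Step 3: 110 μL brought to 5.1 mL → factor 5100/110 = 46.364
Product of known-step factors = 231.82
Overall factor = 1.50 × 10^5 CFU/mL / (132 CFU/mL) = 1136.4
x = 1136.4 / 231.82 = 4.90

4.90-fold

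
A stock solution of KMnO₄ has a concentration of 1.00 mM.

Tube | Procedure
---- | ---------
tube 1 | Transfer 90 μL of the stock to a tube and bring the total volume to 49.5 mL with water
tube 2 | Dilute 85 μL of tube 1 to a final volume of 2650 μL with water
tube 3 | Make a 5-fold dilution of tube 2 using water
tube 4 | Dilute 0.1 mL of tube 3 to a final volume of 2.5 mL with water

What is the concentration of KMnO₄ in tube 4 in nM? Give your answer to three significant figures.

Step 1: 90 μL brought to 49.5 mL → factor 49500/90 = 550
Step 2: 85 μL brought to 2650 μL → factor 2650/85 = 31.176
Step 3: 5-fold → factor 5
Step 4: 0.1 mL brought to 2.5 mL → factor 2.5/0.1 = 25
Overall dilution factor = 550 × 31.176 × 5 × 25 = 2.1434 × 10^6
Final = 1.00 mM / 2.1434 × 10^6 = 4.666 × 10^-7 mM = 0.467 nM

0.467 nM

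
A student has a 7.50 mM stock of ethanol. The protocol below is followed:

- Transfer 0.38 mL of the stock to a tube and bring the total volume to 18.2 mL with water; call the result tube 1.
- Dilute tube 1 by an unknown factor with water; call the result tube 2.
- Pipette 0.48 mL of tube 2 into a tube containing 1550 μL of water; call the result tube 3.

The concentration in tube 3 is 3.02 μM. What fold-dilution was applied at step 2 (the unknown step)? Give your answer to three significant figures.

Step 1: 0.38 mL brought to 18.2 mL → factor 18.2/0.38 = 47.895
Step 2: unknown factor x
Step 3: 0.48 mL + 1550 μL = 2.03 mL total → factor 2.03/0.48 = 4.2292
Product of known-step factors = 202.55
Overall factor = 7.50 mM / (3.02 μM) = 2483.4
x = 2483.4 / 202.55 = 12.3

12.3-fold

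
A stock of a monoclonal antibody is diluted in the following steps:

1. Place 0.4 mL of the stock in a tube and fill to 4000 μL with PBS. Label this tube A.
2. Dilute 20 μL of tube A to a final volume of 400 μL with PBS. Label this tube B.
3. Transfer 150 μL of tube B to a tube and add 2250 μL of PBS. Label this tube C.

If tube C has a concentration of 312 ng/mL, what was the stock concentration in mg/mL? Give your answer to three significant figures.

Step 1: 0.4 mL brought to 4000 μL → factor 4/0.4 = 10
Step 2: 20 μL brought to 400 μL → factor 400/20 = 20
Step 3: 150 μL + 2250 μL = 2400 μL total → factor 2400/150 = 16
Overall dilution factor = 10 × 20 × 16 = 3200
Stock = 312 ng/mL × 3200 = 9.984 × 10^5 ng/mL = 0.998 mg/mL

0.998 mg/mL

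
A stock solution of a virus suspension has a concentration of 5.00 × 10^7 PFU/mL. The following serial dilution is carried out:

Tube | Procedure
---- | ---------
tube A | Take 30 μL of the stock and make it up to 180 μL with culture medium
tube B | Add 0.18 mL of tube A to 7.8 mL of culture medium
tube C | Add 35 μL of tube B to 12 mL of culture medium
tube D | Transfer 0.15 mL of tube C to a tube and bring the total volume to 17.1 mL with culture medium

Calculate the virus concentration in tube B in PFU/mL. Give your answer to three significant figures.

1.88 × 10^5 PFU/mL

Step 1: 30 μL brought to 180 μL → factor 180/30 = 6
Step 2: 0.18 mL + 7.8 mL = 7.98 mL total → factor 7.98/0.18 = 44.333
Dilution factor through tube B = 6 × 44.333 = 266
[tube B] = 5.00 × 10^7 PFU/mL / 266 = 1.88 × 10^5 PFU/mL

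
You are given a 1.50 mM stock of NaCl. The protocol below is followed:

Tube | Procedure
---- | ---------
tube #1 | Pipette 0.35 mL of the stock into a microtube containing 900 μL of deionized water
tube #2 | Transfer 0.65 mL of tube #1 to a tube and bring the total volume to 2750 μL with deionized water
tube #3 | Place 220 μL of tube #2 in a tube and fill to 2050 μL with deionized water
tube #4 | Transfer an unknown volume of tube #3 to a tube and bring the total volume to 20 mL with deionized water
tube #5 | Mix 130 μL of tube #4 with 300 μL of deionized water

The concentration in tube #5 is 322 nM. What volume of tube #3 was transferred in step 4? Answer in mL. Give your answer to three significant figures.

Step 1: 0.35 mL + 900 μL = 1.25 mL total → factor 1.25/0.35 = 3.5714
Step 2: 0.65 mL brought to 2750 μL → factor 2.75/0.65 = 4.2308
Step 3: 220 μL brought to 2050 μL → factor 2050/220 = 9.3182
Step 4: v brought to 20 mL → factor = 20 mL/v
Step 5: 130 μL + 300 μL = 430 μL total → factor 430/130 = 3.3077
Product of known-step factors = 465.71
Overall factor = 1.50 mM / (322 nM) = 4658.4
Step-4 factor = 4658.4 / 465.71 = 10.003
v = 20 mL / 10.003 = 2.00 mL

2.00 mL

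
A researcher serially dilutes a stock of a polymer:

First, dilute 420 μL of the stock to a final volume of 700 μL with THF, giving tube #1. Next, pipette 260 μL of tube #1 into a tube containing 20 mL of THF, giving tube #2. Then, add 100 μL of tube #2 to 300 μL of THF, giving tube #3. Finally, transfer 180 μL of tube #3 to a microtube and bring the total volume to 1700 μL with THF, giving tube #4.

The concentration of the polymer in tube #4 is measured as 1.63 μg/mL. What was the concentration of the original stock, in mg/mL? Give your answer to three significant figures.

Step 1: 420 μL brought to 700 μL → factor 700/420 = 1.6667
Step 2: 260 μL + 20 mL = 20260 μL total → factor 20260/260 = 77.923
Step 3: 100 μL + 300 μL = 400 μL total → factor 400/100 = 4
Step 4: 180 μL brought to 1700 μL → factor 1700/180 = 9.4444
Overall dilution factor = 1.6667 × 77.923 × 4 × 9.4444 = 4906.3
Stock = 1.63 μg/mL × 4906.3 = 7997 μg/mL = 8.00 mg/mL

8.00 mg/mL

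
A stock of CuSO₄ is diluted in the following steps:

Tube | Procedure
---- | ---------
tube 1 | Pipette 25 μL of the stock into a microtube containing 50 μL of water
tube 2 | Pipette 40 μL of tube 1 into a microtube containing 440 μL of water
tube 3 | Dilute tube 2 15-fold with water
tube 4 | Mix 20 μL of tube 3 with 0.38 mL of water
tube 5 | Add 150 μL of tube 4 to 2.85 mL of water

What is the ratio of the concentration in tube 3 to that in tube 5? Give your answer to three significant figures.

Step 1: 25 μL + 50 μL = 75 μL total → factor 75/25 = 3
Step 2: 40 μL + 440 μL = 480 μL total → factor 480/40 = 12
Step 3: 15-fold → factor 15
Step 4: 20 μL + 0.38 mL = 400 μL total → factor 400/20 = 20
Step 5: 150 μL + 2.85 mL = 3000 μL total → factor 3000/150 = 20
Dilution factor to tube 3 = 540; to tube 5 = 2.16 × 10^5
[tube 3]/[tube 5] = (factor to tube 5)/(factor to tube 3) = 2.16 × 10^5/540 = 400

400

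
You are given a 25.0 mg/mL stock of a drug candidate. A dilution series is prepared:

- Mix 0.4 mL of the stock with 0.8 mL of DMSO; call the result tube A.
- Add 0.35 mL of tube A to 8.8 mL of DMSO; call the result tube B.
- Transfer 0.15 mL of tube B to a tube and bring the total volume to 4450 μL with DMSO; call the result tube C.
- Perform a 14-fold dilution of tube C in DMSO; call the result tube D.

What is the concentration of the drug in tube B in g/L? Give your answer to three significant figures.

Step 1: 0.4 mL + 0.8 mL = 1.2 mL total → factor 1.2/0.4 = 3
Step 2: 0.35 mL + 8.8 mL = 9.15 mL total → factor 9.15/0.35 = 26.143
Dilution factor through tube B = 3 × 26.143 = 78.429
[tube B] = 25.0 mg/mL / 78.429 = 0.3188 mg/mL = 0.319 g/L

0.319 g/L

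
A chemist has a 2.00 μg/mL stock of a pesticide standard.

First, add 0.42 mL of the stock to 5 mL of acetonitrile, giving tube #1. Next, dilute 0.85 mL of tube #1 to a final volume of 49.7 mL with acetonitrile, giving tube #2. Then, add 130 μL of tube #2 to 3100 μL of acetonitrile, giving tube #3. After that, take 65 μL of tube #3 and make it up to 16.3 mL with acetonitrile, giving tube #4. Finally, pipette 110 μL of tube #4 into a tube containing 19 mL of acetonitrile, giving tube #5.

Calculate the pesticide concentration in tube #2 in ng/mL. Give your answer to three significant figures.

Step 1: 0.42 mL + 5 mL = 5.42 mL total → factor 5.42/0.42 = 12.905
Step 2: 0.85 mL brought to 49.7 mL → factor 49.7/0.85 = 58.471
Dilution factor through tube #2 = 12.905 × 58.471 = 754.55
[tube #2] = 2.00 μg/mL / 754.55 = 0.002651 μg/mL = 2.65 ng/mL

2.65 ng/mL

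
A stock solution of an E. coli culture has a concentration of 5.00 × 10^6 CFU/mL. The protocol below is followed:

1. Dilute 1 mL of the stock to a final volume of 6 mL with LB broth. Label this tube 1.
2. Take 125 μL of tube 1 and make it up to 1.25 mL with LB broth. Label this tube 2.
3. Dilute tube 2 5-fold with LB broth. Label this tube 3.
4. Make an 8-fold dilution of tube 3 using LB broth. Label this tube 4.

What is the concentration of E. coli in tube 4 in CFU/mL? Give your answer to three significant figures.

Step 1: 1 mL brought to 6 mL → factor 6/1 = 6
Step 2: 125 μL brought to 1.25 mL → factor 1250/125 = 10
Step 3: 5-fold → factor 5
Step 4: 8-fold → factor 8
Overall dilution factor = 6 × 10 × 5 × 8 = 2400
Final = 5.00 × 10^6 CFU/mL / 2400 = 2.08 × 10^3 CFU/mL

2.08 × 10^3 CFU/mL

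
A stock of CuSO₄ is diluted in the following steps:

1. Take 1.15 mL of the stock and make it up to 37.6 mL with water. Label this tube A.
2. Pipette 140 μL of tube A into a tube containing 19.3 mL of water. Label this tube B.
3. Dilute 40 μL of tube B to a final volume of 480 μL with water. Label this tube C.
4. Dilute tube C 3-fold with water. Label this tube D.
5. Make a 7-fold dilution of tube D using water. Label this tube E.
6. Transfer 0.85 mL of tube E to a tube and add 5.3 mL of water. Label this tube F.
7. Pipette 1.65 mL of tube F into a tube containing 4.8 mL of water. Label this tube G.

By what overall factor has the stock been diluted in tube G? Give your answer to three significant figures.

Step 1: 1.15 mL brought to 37.6 mL → factor 37.6/1.15 = 32.696
Step 2: 140 μL + 19.3 mL = 19440 μL total → factor 19440/140 = 138.86
Step 3: 40 μL brought to 480 μL → factor 480/40 = 12
Step 4: 3-fold → factor 3
Step 5: 7-fold → factor 7
Step 6: 0.85 mL + 5.3 mL = 6.15 mL total → factor 6.15/0.85 = 7.2353
Step 7: 1.65 mL + 4.8 mL = 6.45 mL total → factor 6.45/1.65 = 3.9091
Overall dilution factor = 32.696 × 138.86 × 12 × 3 × 7 × 7.2353 × 3.9091 = 3.2359 × 10^7

3.24 × 10^7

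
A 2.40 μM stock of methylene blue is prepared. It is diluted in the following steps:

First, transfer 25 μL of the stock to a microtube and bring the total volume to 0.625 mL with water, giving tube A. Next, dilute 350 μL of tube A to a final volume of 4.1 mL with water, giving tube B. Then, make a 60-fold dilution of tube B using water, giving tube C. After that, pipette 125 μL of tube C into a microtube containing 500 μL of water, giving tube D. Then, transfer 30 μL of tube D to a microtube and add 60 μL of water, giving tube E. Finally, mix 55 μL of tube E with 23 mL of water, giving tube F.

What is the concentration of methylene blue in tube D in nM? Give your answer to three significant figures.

0.0273 nM

Step 1: 25 μL brought to 0.625 mL → factor 625/25 = 25
Step 2: 350 μL brought to 4.1 mL → factor 4100/350 = 11.714
Step 3: 60-fold → factor 60
Step 4: 125 μL + 500 μL = 625 μL total → factor 625/125 = 5
Dilution factor through tube D = 25 × 11.714 × 60 × 5 = 87857
[tube D] = 2.40 μM / 87857 = 2.732 × 10^-5 μM = 0.0273 nM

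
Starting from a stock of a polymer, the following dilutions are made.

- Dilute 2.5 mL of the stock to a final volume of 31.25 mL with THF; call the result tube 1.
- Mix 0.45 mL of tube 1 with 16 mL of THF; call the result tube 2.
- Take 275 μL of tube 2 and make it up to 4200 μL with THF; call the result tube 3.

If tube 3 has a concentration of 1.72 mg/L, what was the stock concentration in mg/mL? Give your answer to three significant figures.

Step 1: 2.5 mL brought to 31.25 mL → factor 31.25/2.5 = 12.5
Step 2: 0.45 mL + 16 mL = 16.45 mL total → factor 16.45/0.45 = 36.556
Step 3: 275 μL brought to 4200 μL → factor 4200/275 = 15.273
Overall dilution factor = 12.5 × 36.556 × 15.273 = 6978.8
Stock = 1.72 mg/L × 6978.8 = 1.200 × 10^4 mg/L = 12.0 mg/mL

12.0 mg/mL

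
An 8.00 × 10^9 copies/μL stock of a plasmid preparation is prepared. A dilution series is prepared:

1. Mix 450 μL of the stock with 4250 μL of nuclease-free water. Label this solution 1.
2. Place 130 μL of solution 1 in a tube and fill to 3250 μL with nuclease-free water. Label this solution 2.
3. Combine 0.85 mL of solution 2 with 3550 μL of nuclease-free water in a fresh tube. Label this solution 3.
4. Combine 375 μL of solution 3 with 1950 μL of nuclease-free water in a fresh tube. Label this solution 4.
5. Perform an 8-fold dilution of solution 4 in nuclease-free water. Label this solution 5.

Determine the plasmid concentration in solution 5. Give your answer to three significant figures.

Step 1: 450 μL + 4250 μL = 4700 μL total → factor 4700/450 = 10.444
Step 2: 130 μL brought to 3250 μL → factor 3250/130 = 25
Step 3: 0.85 mL + 3550 μL = 4.4 mL total → factor 4.4/0.85 = 5.1765
Step 4: 375 μL + 1950 μL = 2325 μL total → factor 2325/375 = 6.2
Step 5: 8-fold → factor 8
Overall dilution factor = 10.444 × 25 × 5.1765 × 6.2 × 8 = 67041
Final = 8.00 × 10^9 copies/μL / 67041 = 1.19 × 10^5 copies/μL

1.19 × 10^5 copies/μL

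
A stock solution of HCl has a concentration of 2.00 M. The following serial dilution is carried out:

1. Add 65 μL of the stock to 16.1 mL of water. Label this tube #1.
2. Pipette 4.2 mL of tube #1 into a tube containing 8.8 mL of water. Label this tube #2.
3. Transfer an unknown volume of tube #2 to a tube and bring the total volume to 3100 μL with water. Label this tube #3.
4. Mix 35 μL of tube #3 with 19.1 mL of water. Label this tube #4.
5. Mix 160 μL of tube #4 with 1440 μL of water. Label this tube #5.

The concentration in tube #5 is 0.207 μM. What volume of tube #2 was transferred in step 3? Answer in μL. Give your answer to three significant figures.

Step 1: 65 μL + 16.1 mL = 16165 μL total → factor 16165/65 = 248.69
Step 2: 4.2 mL + 8.8 mL = 13 mL total → factor 13/4.2 = 3.0952
Step 3: v brought to 3100 μL → factor = 3100 μL/v
Step 4: 35 μL + 19.1 mL = 19135 μL total → factor 19135/35 = 546.71
Step 5: 160 μL + 1440 μL = 1600 μL total → factor 1600/160 = 10
Product of known-step factors = 4.2084 × 10^6
Overall factor = 2.00 M / (0.207 μM) = 9.6618 × 10^6
Step-3 factor = 9.6618 × 10^6 / 4.2084 × 10^6 = 2.2958
v = 3100 μL / 2.2958 = 1.35 × 10^3 μL

1.35 × 10^3 μL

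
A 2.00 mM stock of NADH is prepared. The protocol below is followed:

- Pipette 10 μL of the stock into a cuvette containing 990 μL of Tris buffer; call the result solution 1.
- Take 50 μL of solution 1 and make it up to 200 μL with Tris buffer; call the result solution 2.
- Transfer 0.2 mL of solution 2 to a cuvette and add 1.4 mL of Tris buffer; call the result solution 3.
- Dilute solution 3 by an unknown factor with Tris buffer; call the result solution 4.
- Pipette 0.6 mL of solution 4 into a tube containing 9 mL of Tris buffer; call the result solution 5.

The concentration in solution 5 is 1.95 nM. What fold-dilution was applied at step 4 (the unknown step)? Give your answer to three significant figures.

20.0-fold

Step 1: 10 μL + 990 μL = 1000 μL total → factor 1000/10 = 100
Step 2: 50 μL brought to 200 μL → factor 200/50 = 4
Step 3: 0.2 mL + 1.4 mL = 1.6 mL total → factor 1.6/0.2 = 8
Step 4: unknown factor x
Step 5: 0.6 mL + 9 mL = 9.6 mL total → factor 9.6/0.6 = 16
Product of known-step factors = 51200
Overall factor = 2.00 mM / (1.95 nM) = 1.0256 × 10^6
x = 1.0256 × 10^6 / 51200 = 20.0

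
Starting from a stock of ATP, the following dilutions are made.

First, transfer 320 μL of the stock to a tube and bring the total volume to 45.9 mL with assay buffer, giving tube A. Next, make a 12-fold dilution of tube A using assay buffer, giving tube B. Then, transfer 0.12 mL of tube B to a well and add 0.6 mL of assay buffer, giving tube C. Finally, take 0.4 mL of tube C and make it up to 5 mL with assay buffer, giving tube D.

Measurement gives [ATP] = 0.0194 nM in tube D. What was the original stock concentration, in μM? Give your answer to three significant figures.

Step 1: 320 μL brought to 45.9 mL → factor 45900/320 = 143.44
Step 2: 12-fold → factor 12
Step 3: 0.12 mL + 0.6 mL = 0.72 mL total → factor 0.72/0.12 = 6
Step 4: 0.4 mL brought to 5 mL → factor 5/0.4 = 12.5
Overall dilution factor = 143.44 × 12 × 6 × 12.5 = 1.2909 × 10^5
Stock = 0.0194 nM × 1.2909 × 10^5 = 2504 nM = 2.50 μM

2.50 μM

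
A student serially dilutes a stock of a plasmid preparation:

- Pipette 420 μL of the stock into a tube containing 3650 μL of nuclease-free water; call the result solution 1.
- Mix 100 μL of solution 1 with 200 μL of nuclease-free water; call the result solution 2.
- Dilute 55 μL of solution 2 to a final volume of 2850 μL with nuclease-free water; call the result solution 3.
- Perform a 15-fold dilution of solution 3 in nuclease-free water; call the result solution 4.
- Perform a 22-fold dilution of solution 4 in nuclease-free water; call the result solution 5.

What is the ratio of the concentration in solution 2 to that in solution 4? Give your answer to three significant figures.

777

Step 1: 420 μL + 3650 μL = 4070 μL total → factor 4070/420 = 9.6905
Step 2: 100 μL + 200 μL = 300 μL total → factor 300/100 = 3
Step 3: 55 μL brought to 2850 μL → factor 2850/55 = 51.818
Step 4: 15-fold → factor 15
Dilution factor to solution 2 = 29.071; to solution 4 = 22596
[solution 2]/[solution 4] = (factor to solution 4)/(factor to solution 2) = 22596/29.071 = 777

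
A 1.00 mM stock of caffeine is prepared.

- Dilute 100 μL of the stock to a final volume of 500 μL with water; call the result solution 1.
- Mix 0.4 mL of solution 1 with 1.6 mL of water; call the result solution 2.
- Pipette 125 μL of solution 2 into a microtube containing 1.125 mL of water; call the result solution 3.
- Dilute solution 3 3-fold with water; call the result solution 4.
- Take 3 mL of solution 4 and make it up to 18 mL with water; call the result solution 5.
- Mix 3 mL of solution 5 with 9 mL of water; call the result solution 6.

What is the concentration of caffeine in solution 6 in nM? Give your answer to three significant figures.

Step 1: 100 μL brought to 500 μL → factor 500/100 = 5
Step 2: 0.4 mL + 1.6 mL = 2 mL total → factor 2/0.4 = 5
Step 3: 125 μL + 1.125 mL = 1250 μL total → factor 1250/125 = 10
Step 4: 3-fold → factor 3
Step 5: 3 mL brought to 18 mL → factor 18/3 = 6
Step 6: 3 mL + 9 mL = 12 mL total → factor 12/3 = 4
Overall dilution factor = 5 × 5 × 10 × 3 × 6 × 4 = 18000
Final = 1.00 mM / 18000 = 5.556 × 10^-5 mM = 55.6 nM

55.6 nM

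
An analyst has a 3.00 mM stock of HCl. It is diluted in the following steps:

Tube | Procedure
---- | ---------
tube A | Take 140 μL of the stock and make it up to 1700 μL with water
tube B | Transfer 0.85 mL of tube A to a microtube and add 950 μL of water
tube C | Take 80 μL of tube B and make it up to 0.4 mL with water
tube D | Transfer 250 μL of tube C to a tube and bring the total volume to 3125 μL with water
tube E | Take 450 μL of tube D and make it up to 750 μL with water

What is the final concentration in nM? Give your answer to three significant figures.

1.12 × 10^3 nM

Step 1: 140 μL brought to 1700 μL → factor 1700/140 = 12.143
Step 2: 0.85 mL + 950 μL = 1.8 mL total → factor 1.8/0.85 = 2.1176
Step 3: 80 μL brought to 0.4 mL → factor 400/80 = 5
Step 4: 250 μL brought to 3125 μL → factor 3125/250 = 12.5
Step 5: 450 μL brought to 750 μL → factor 750/450 = 1.6667
Overall dilution factor = 12.143 × 2.1176 × 5 × 12.5 × 1.6667 = 2678.6
Final = 3.00 mM / 2678.6 = 0.001120 mM = 1.12 × 10^3 nM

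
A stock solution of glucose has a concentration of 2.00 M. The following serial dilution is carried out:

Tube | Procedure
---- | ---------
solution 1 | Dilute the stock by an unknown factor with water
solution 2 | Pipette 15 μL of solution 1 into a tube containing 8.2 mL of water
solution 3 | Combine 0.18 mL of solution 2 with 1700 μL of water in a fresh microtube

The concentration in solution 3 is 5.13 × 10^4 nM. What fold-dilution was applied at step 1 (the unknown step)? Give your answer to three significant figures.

6.82-fold

Step 1: unknown factor x
Step 2: 15 μL + 8.2 mL = 8215 μL total → factor 8215/15 = 547.67
Step 3: 0.18 mL + 1700 μL = 1.88 mL total → factor 1.88/0.18 = 10.444
Product of known-step factors = 5720.1
Overall factor = 2.00 M / (5.13 × 10^4 nM) = 38986
x = 38986 / 5720.1 = 6.82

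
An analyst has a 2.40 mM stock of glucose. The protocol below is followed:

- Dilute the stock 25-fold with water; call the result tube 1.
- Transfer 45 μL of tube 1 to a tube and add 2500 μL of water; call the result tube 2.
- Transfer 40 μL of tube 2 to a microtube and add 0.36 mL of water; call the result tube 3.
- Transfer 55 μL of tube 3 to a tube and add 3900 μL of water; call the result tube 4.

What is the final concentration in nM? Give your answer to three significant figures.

2.36 nM

Step 1: 25-fold → factor 25
Step 2: 45 μL + 2500 μL = 2545 μL total → factor 2545/45 = 56.556
Step 3: 40 μL + 0.36 mL = 400 μL total → factor 400/40 = 10
Step 4: 55 μL + 3900 μL = 3955 μL total → factor 3955/55 = 71.909
Overall dilution factor = 25 × 56.556 × 10 × 71.909 = 1.0167 × 10^6
Final = 2.40 mM / 1.0167 × 10^6 = 2.361 × 10^-6 mM = 2.36 nM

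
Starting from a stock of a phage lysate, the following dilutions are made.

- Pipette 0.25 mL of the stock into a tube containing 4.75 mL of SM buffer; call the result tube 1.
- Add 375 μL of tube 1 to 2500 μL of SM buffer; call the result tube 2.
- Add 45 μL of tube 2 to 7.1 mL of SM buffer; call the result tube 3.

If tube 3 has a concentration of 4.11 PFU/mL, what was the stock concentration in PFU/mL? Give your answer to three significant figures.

1.00 × 10^5 PFU/mL

Step 1: 0.25 mL + 4.75 mL = 5 mL total → factor 5/0.25 = 20
Step 2: 375 μL + 2500 μL = 2875 μL total → factor 2875/375 = 7.6667
Step 3: 45 μL + 7.1 mL = 7145 μL total → factor 7145/45 = 158.78
Overall dilution factor = 20 × 7.6667 × 158.78 = 24346
Stock = 4.11 PFU/mL × 24346 = 1.00 × 10^5 PFU/mL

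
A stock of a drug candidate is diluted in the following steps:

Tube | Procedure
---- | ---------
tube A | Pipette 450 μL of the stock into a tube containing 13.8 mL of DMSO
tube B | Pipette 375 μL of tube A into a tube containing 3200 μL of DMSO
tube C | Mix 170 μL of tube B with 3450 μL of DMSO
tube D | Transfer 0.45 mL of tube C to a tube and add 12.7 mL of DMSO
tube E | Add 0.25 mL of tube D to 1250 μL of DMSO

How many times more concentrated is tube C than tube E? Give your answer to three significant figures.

Step 1: 450 μL + 13.8 mL = 14250 μL total → factor 14250/450 = 31.667
Step 2: 375 μL + 3200 μL = 3575 μL total → factor 3575/375 = 9.5333
Step 3: 170 μL + 3450 μL = 3620 μL total → factor 3620/170 = 21.294
Step 4: 0.45 mL + 12.7 mL = 13.15 mL total → factor 13.15/0.45 = 29.222
Step 5: 0.25 mL + 1250 μL = 1.5 mL total → factor 1.5/0.25 = 6
Dilution factor to tube C = 6428.5; to tube E = 1.1271 × 10^6
[tube C]/[tube E] = (factor to tube E)/(factor to tube C) = 1.1271 × 10^6/6428.5 = 175

175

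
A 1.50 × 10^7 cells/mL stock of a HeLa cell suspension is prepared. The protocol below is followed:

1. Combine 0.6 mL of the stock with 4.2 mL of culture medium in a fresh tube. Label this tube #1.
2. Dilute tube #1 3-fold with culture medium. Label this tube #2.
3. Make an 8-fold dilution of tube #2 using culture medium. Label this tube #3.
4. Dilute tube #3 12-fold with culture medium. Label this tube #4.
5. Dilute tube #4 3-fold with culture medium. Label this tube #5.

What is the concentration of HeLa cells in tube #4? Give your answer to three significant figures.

Step 1: 0.6 mL + 4.2 mL = 4.8 mL total → factor 4.8/0.6 = 8
Step 2: 3-fold → factor 3
Step 3: 8-fold → factor 8
Step 4: 12-fold → factor 12
Dilution factor through tube #4 = 8 × 3 × 8 × 12 = 2304
[tube #4] = 1.50 × 10^7 cells/mL / 2304 = 6.51 × 10^3 cells/mL

6.51 × 10^3 cells/mL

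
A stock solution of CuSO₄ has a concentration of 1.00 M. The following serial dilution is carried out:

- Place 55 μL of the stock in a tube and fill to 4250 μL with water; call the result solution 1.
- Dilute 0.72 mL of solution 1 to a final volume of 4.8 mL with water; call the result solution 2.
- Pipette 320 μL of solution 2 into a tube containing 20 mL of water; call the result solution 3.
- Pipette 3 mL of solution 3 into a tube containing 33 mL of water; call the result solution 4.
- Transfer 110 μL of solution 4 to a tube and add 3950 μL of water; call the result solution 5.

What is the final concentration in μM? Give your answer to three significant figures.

0.0690 μM

Step 1: 55 μL brought to 4250 μL → factor 4250/55 = 77.273
Step 2: 0.72 mL brought to 4.8 mL → factor 4.8/0.72 = 6.6667
Step 3: 320 μL + 20 mL = 20320 μL total → factor 20320/320 = 63.5
Step 4: 3 mL + 33 mL = 36 mL total → factor 36/3 = 12
Step 5: 110 μL + 3950 μL = 4060 μL total → factor 4060/110 = 36.909
Overall dilution factor = 77.273 × 6.6667 × 63.5 × 12 × 36.909 = 1.4488 × 10^7
Final = 1.00 M / 1.4488 × 10^7 = 6.902 × 10^-8 M = 0.0690 μM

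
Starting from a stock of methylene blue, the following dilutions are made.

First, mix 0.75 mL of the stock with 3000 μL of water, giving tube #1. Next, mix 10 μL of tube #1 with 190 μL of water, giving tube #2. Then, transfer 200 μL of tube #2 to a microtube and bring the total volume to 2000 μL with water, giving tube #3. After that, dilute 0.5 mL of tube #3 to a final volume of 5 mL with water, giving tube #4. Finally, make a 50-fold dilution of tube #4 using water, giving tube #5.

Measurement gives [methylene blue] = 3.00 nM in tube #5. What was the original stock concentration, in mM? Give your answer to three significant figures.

1.50 mM

Step 1: 0.75 mL + 3000 μL = 3.75 mL total → factor 3.75/0.75 = 5
Step 2: 10 μL + 190 μL = 200 μL total → factor 200/10 = 20
Step 3: 200 μL brought to 2000 μL → factor 2000/200 = 10
Step 4: 0.5 mL brought to 5 mL → factor 5/0.5 = 10
Step 5: 50-fold → factor 50
Overall dilution factor = 5 × 20 × 10 × 10 × 50 = 5 × 10^5
Stock = 3.00 nM × 5 × 10^5 = 1.500 × 10^6 nM = 1.50 mM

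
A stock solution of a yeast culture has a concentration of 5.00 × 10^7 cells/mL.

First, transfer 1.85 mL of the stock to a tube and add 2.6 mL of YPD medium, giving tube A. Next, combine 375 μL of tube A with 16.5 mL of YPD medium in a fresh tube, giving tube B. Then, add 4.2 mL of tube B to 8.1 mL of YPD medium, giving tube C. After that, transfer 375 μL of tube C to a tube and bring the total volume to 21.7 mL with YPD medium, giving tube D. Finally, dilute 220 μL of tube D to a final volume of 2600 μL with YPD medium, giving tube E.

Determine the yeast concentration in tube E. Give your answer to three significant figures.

Step 1: 1.85 mL + 2.6 mL = 4.45 mL total → factor 4.45/1.85 = 2.4054
Step 2: 375 μL + 16.5 mL = 16875 μL total → factor 16875/375 = 45
Step 3: 4.2 mL + 8.1 mL = 12.3 mL total → factor 12.3/4.2 = 2.9286
Step 4: 375 μL brought to 21.7 mL → factor 21700/375 = 57.867
Step 5: 220 μL brought to 2600 μL → factor 2600/220 = 11.818
Overall dilution factor = 2.4054 × 45 × 2.9286 × 57.867 × 11.818 = 2.1679 × 10^5
Final = 5.00 × 10^7 cells/mL / 2.1679 × 10^5 = 231 cells/mL

231 cells/mL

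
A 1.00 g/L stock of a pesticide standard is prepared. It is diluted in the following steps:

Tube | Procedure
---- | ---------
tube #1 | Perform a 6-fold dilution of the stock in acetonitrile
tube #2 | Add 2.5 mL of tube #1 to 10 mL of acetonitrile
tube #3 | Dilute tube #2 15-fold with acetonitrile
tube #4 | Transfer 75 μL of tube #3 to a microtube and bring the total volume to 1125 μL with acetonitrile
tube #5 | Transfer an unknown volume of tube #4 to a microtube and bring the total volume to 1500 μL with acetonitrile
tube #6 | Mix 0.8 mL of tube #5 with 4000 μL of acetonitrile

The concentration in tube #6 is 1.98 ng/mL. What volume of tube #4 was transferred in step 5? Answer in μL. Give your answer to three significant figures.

120 μL

Step 1: 6-fold → factor 6
Step 2: 2.5 mL + 10 mL = 12.5 mL total → factor 12.5/2.5 = 5
Step 3: 15-fold → factor 15
Step 4: 75 μL brought to 1125 μL → factor 1125/75 = 15
Step 5: v brought to 1500 μL → factor = 1500 μL/v
Step 6: 0.8 mL + 4000 μL = 4.8 mL total → factor 4.8/0.8 = 6
Product of known-step factors = 40500
Overall factor = 1.00 g/L / (1.98 ng/mL) = 5.0505 × 10^5
Step-5 factor = 5.0505 × 10^5 / 40500 = 12.47
v = 1500 μL / 12.47 = 120 μL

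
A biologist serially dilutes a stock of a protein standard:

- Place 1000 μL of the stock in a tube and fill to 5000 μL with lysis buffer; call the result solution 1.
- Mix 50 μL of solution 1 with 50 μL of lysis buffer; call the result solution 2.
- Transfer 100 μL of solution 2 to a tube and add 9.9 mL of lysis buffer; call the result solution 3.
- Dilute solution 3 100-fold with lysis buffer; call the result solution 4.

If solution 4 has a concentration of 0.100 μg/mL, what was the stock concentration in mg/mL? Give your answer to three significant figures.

Step 1: 1000 μL brought to 5000 μL → factor 5000/1000 = 5
Step 2: 50 μL + 50 μL = 100 μL total → factor 100/50 = 2
Step 3: 100 μL + 9.9 mL = 10000 μL total → factor 10000/100 = 100
Step 4: 100-fold → factor 100
Overall dilution factor = 5 × 2 × 100 × 100 = 1 × 10^5
Stock = 0.100 μg/mL × 1 × 10^5 = 1.000 × 10^4 μg/mL = 10.0 mg/mL

10.0 mg/mL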